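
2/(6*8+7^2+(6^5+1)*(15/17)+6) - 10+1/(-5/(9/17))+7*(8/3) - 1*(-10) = 280212134/15096765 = 18.56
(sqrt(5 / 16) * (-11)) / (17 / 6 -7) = 33 * sqrt(5) / 50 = 1.48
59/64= 0.92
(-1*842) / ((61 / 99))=-83358 / 61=-1366.52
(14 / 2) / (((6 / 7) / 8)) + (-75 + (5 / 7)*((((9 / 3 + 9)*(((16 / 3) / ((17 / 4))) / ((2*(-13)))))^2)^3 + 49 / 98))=-45422465802009391 / 4893312282067482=-9.28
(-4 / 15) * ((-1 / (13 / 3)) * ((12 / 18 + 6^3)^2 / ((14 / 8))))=104000 / 63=1650.79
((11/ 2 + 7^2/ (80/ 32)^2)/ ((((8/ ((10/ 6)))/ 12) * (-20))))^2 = 444889/ 160000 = 2.78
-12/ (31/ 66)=-792/ 31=-25.55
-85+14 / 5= -411 / 5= -82.20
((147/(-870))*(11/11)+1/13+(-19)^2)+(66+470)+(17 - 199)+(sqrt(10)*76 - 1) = 954.24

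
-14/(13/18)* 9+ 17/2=-4315/26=-165.96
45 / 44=1.02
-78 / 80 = -39 / 40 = -0.98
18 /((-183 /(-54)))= 324 /61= 5.31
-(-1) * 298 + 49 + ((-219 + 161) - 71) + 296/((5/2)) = 1682/5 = 336.40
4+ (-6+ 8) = 6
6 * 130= 780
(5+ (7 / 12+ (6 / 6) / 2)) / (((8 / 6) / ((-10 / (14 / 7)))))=-365 / 16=-22.81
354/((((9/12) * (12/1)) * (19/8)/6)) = 1888/19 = 99.37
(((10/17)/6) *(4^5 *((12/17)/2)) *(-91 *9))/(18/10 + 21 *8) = -13977600/81787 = -170.90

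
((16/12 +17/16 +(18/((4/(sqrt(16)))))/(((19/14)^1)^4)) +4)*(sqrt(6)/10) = 73199971*sqrt(6)/62554080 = 2.87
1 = 1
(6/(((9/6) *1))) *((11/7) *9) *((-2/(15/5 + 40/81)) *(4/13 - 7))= 5581224/25753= 216.72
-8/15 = -0.53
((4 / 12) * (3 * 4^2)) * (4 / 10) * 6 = 192 / 5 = 38.40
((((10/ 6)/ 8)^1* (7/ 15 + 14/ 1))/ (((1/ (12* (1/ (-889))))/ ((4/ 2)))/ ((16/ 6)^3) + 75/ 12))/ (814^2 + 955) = 15872/ 15014358063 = 0.00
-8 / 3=-2.67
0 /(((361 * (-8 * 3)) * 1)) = 0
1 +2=3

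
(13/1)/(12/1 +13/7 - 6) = 91/55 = 1.65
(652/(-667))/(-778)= 326/259463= 0.00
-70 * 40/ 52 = -700/ 13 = -53.85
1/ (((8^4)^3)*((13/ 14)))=7/ 446676598784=0.00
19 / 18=1.06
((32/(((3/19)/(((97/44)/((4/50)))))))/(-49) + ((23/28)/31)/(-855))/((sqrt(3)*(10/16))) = -13026327542*sqrt(3)/214292925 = -105.29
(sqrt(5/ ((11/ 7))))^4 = 1225/ 121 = 10.12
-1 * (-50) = 50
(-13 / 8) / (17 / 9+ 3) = -117 / 352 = -0.33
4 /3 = 1.33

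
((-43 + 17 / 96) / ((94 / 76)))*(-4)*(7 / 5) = 546763 / 2820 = 193.89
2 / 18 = 1 / 9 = 0.11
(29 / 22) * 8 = 116 / 11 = 10.55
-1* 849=-849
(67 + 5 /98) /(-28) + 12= 26357 /2744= 9.61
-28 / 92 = -7 / 23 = -0.30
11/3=3.67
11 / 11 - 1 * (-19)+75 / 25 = 23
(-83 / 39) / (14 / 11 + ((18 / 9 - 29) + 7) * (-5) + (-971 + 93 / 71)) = 64823 / 26451126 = 0.00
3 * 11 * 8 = 264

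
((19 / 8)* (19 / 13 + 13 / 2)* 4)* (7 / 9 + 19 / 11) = 27094 / 143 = 189.47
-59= -59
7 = 7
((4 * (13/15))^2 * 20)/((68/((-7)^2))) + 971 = 875311/765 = 1144.20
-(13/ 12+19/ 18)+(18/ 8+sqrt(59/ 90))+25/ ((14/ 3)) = sqrt(590)/ 30+689/ 126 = 6.28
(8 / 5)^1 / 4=2 / 5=0.40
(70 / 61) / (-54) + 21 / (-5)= -34762 / 8235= -4.22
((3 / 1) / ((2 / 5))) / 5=3 / 2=1.50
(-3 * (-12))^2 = 1296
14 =14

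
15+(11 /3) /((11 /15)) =20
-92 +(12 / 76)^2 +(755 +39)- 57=232854 / 361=645.02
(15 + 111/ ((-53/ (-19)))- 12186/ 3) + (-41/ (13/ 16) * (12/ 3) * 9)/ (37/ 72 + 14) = -2975328126/ 720005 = -4132.37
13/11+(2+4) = 79/11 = 7.18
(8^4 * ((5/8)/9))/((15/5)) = 2560/27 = 94.81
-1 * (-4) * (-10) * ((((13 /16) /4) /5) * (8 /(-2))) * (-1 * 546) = -3549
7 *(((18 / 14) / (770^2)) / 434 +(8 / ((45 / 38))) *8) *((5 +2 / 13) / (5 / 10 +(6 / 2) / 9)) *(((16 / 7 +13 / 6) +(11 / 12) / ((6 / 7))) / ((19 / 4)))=2719.89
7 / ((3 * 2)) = 7 / 6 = 1.17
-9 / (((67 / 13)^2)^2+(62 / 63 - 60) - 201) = -16194087 / 801662882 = -0.02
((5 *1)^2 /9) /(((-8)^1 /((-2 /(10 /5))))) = 25 /72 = 0.35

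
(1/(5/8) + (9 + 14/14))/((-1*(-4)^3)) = 29/160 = 0.18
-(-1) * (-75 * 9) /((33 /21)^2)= -33075 /121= -273.35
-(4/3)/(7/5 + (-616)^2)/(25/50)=-40/5691861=-0.00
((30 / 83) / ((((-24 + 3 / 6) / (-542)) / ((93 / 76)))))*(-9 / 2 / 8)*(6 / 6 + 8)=-30621645 / 592952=-51.64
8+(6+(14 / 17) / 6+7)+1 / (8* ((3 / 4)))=2173 / 102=21.30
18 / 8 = 9 / 4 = 2.25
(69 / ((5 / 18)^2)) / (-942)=-3726 / 3925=-0.95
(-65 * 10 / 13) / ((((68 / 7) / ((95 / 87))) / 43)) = -714875 / 2958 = -241.68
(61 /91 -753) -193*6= -173840 /91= -1910.33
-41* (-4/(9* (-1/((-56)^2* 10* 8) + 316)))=41144320/713502711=0.06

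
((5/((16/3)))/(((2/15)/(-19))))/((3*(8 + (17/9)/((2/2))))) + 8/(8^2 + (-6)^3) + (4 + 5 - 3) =78149/54112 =1.44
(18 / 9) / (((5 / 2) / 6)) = 24 / 5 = 4.80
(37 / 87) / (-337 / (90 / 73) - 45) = -1110 / 830879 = -0.00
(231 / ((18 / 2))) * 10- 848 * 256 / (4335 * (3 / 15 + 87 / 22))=32306758 / 132073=244.61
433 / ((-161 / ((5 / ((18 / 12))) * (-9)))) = 12990 / 161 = 80.68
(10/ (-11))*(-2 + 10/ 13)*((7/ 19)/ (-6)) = -0.07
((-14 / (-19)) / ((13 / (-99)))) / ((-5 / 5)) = 1386 / 247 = 5.61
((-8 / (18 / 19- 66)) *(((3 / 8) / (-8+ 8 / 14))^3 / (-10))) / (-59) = -58653 / 2187455528960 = -0.00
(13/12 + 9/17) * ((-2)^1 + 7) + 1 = 1849/204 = 9.06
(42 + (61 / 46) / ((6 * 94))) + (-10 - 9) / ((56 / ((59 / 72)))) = 181859311 / 4358592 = 41.72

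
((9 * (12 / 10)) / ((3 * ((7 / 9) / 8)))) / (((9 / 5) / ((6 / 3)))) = 288 / 7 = 41.14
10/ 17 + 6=112/ 17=6.59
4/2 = 2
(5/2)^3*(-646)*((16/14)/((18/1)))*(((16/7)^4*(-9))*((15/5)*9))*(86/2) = 3072024576000/16807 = 182782446.36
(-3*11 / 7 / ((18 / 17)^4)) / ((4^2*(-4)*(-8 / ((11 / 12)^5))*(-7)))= 147962546281 / 218444460982272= 0.00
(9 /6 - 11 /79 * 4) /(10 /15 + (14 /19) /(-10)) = 42465 /26702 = 1.59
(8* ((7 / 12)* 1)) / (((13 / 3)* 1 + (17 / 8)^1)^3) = 64512 / 3723875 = 0.02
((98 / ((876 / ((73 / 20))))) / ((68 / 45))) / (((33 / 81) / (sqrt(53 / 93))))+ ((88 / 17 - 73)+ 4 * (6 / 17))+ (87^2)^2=1323 * sqrt(4929) / 185504+ 973924808 / 17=57289695.09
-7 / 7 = -1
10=10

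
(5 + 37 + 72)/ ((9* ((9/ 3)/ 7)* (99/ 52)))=13832/ 891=15.52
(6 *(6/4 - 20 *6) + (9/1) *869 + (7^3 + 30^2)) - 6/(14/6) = 58453/7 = 8350.43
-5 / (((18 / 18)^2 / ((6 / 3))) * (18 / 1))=-5 / 9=-0.56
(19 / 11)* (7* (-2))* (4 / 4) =-266 / 11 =-24.18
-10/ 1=-10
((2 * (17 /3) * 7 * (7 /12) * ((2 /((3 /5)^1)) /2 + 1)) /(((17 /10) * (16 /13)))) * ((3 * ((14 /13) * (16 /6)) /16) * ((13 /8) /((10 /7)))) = 31213 /864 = 36.13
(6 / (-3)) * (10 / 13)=-20 / 13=-1.54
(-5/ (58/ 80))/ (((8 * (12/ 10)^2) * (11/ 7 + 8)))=-4375/ 69948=-0.06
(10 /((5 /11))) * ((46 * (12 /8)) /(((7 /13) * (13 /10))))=15180 /7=2168.57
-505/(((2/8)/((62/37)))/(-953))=119353720/37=3225776.22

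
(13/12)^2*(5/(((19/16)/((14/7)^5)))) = 27040/171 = 158.13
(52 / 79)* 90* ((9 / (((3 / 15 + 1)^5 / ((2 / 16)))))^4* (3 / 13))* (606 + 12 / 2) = 8106231689453125 / 23189199519744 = 349.57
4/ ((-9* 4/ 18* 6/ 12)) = -4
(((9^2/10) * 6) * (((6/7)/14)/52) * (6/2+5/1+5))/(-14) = -729/13720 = -0.05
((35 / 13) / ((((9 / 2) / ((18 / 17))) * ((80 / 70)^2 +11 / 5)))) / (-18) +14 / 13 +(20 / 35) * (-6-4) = -55582244 / 11959857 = -4.65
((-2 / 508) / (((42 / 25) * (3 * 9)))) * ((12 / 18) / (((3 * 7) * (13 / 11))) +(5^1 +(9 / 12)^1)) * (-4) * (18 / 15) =94625 / 39316914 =0.00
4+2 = 6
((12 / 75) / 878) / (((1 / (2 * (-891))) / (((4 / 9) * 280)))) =-88704 / 2195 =-40.41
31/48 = 0.65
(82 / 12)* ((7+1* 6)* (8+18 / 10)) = 26117 / 30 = 870.57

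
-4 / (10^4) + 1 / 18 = 1241 / 22500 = 0.06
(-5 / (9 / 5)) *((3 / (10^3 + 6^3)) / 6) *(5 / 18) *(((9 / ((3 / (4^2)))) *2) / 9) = -0.00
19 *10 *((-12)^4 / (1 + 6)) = 3939840 / 7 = 562834.29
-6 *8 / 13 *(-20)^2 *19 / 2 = -182400 / 13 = -14030.77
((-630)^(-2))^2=1 / 157529610000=0.00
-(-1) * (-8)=-8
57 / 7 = 8.14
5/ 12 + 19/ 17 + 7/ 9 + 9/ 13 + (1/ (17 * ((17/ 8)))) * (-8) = 2.78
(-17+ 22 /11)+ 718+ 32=735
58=58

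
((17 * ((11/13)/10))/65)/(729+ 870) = 187/13511550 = 0.00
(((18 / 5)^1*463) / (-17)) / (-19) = 5.16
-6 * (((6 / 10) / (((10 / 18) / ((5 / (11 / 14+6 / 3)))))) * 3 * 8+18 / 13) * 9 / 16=-42039 / 260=-161.69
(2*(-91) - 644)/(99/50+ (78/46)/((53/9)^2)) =-2668269100/6554043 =-407.12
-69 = -69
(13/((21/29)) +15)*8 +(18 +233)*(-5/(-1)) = 31891/21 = 1518.62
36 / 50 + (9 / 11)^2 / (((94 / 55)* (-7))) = 120159 / 180950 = 0.66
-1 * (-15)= 15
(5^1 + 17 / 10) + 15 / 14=272 / 35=7.77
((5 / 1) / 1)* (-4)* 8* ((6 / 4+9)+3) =-2160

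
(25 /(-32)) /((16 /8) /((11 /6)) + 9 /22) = -25 /48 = -0.52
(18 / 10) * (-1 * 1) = -9 / 5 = -1.80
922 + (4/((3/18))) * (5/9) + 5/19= 53329/57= 935.60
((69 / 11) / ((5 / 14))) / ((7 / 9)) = 1242 / 55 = 22.58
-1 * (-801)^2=-641601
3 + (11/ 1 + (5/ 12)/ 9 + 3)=1841/ 108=17.05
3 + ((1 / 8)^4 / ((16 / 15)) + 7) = 655375 / 65536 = 10.00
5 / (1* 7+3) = 1 / 2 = 0.50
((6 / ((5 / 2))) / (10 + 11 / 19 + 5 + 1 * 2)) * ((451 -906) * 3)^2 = 42481530 / 167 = 254380.42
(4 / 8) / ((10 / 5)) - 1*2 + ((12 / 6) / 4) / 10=-17 / 10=-1.70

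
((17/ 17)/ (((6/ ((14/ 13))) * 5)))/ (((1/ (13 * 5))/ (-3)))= -7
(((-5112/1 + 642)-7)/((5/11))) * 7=-344729/5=-68945.80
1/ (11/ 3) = 3/ 11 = 0.27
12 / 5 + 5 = 37 / 5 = 7.40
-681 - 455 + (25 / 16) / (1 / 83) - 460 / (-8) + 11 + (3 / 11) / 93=-5116689 / 5456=-937.81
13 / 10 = 1.30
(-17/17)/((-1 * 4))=1/4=0.25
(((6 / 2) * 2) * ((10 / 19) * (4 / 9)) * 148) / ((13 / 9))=35520 / 247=143.81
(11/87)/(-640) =-11/55680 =-0.00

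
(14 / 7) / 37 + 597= 22091 / 37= 597.05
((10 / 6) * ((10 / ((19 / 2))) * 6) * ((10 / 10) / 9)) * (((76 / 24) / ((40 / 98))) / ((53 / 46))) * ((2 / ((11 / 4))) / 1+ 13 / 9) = 2423050 / 141669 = 17.10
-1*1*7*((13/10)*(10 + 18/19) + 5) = -12789/95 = -134.62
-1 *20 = -20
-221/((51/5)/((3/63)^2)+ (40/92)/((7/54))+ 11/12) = -0.05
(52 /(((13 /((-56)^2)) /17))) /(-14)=-15232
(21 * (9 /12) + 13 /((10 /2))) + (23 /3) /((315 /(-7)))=9817 /540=18.18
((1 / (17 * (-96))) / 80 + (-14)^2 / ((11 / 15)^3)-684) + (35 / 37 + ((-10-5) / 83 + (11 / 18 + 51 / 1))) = -215539896948583 / 1600992391680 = -134.63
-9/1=-9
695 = 695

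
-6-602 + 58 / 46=-13955 / 23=-606.74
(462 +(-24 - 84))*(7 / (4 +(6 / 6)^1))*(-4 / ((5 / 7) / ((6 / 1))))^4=1973960368128 / 3125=631667317.80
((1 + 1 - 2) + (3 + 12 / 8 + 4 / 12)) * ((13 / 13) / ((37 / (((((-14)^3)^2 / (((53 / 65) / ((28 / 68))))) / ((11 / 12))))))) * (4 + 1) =993522275200 / 366707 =2709308.18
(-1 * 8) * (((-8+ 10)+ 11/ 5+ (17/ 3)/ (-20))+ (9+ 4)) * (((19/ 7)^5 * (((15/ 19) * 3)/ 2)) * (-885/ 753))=16723442325/ 602651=27749.80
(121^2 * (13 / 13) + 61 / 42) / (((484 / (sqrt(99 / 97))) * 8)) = 614983 * sqrt(1067) / 5258176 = 3.82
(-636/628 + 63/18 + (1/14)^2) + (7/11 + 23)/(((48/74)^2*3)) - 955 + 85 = -31029033055/36557136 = -848.78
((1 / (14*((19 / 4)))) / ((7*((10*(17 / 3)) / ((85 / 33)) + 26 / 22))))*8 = 176 / 237405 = 0.00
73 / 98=0.74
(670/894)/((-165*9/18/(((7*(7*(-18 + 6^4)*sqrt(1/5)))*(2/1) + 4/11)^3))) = -3539308734258791424*sqrt(5)/4957975 - 3052005231843328/98167905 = -1596274500141.64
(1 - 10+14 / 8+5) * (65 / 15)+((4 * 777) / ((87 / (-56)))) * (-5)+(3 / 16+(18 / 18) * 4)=4638699 / 464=9997.20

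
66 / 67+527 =35375 / 67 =527.99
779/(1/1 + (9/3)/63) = 16359/22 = 743.59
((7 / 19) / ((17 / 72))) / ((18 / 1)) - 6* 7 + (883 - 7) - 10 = 266180 / 323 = 824.09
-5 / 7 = -0.71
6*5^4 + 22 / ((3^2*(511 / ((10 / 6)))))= 51738860 / 13797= 3750.01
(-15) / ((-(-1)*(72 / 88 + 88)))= -165 / 977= -0.17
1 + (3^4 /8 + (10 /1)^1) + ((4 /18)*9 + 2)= 201 /8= 25.12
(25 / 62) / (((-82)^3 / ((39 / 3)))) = -0.00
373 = 373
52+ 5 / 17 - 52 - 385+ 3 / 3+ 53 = -330.71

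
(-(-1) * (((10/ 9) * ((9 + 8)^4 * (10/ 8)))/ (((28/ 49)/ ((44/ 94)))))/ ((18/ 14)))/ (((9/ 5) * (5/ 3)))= 1125445475/ 45684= 24635.44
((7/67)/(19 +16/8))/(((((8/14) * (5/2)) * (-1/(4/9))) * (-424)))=7/1917540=0.00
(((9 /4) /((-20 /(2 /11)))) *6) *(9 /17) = -243 /3740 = -0.06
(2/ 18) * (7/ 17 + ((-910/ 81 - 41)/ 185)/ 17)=100664/ 2292705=0.04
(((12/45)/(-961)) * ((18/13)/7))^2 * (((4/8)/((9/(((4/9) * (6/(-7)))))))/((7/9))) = -768/9368404816225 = -0.00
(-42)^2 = 1764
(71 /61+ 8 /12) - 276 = -50173 /183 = -274.17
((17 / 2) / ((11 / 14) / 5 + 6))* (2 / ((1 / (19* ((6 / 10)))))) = 13566 / 431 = 31.48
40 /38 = 20 /19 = 1.05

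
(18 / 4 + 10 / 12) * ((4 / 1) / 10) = 2.13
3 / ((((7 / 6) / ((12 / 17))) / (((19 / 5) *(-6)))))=-24624 / 595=-41.38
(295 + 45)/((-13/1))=-340/13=-26.15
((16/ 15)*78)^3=71991296/ 125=575930.37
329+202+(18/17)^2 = 153783/289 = 532.12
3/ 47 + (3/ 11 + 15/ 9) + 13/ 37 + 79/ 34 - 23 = -35748913/ 1951158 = -18.32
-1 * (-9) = 9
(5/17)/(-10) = -1/34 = -0.03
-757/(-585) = 757/585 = 1.29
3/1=3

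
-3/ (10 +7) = -3/ 17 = -0.18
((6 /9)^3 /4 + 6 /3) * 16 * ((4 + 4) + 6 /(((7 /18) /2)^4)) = 1292403712 /9261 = 139553.36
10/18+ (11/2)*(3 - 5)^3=-391/9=-43.44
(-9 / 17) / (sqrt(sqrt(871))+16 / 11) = -9 / (17 * (16 / 11+871^(1 / 4))) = -0.08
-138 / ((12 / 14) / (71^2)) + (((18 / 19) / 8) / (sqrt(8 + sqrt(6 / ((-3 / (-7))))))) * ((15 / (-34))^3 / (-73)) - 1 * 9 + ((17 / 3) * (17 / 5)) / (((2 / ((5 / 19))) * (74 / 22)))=-3423367801 / 4218 + 30375 / (218058592 * sqrt(sqrt(14) + 8))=-811609.25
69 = 69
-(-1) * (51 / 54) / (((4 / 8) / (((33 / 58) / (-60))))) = -187 / 10440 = -0.02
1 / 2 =0.50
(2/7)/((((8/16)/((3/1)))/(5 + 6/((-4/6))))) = -48/7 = -6.86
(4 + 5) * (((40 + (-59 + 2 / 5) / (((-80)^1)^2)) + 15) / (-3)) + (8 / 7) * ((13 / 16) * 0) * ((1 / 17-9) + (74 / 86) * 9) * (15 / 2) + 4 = -5151121 / 32000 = -160.97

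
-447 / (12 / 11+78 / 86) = -70477 / 315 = -223.74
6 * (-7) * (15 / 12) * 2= -105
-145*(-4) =580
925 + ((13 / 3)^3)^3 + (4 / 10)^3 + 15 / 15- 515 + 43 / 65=17245480471007 / 31984875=539176.11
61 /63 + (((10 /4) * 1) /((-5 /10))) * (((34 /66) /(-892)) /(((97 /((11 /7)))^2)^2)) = 1652249946895201 /1706422075951068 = 0.97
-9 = -9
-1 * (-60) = 60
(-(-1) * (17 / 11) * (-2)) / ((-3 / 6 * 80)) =0.08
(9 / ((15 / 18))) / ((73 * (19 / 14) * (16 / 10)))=189 / 2774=0.07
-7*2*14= -196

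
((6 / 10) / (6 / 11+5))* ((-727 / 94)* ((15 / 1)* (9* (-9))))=5829813 / 5734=1016.71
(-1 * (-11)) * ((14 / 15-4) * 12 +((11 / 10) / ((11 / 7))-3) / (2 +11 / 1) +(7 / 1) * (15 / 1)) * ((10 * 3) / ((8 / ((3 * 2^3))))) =875457 / 13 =67342.85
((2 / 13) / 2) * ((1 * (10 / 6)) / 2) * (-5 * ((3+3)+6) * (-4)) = 200 / 13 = 15.38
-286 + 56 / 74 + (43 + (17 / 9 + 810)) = 189692 / 333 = 569.65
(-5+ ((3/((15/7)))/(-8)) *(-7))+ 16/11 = -1021/440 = -2.32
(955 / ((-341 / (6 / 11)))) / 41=-5730 / 153791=-0.04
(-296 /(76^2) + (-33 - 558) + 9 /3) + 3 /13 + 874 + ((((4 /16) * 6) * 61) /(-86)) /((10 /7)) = 2304017927 /8071960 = 285.43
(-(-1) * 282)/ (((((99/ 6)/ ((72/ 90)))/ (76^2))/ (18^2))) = 1407310848/ 55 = 25587469.96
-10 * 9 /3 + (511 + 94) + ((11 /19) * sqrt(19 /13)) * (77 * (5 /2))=4235 * sqrt(247) /494 + 575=709.73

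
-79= -79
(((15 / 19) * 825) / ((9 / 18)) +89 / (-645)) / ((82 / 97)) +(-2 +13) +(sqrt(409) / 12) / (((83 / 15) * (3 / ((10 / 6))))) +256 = 25 * sqrt(409) / 2988 +1816630693 / 1004910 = 1807.92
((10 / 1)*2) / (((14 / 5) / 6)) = 300 / 7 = 42.86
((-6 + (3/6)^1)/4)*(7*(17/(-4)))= 1309/32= 40.91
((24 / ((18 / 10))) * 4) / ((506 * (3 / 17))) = 1360 / 2277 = 0.60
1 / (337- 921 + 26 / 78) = -3 / 1751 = -0.00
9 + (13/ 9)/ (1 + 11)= 985/ 108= 9.12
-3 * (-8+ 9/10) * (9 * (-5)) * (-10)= 9585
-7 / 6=-1.17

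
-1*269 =-269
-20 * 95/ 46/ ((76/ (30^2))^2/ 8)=-20250000/ 437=-46338.67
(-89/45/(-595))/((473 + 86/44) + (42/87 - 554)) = -56782/1342043325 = -0.00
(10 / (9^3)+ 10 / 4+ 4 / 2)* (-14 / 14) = -6581 / 1458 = -4.51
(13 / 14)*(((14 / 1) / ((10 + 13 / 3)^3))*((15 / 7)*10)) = 0.09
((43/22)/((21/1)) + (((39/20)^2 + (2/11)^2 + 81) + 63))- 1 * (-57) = 208289461/1016400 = 204.93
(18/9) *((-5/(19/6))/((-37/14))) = 840/703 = 1.19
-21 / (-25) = 21 / 25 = 0.84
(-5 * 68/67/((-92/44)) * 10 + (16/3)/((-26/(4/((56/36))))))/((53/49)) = 23306024/1061749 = 21.95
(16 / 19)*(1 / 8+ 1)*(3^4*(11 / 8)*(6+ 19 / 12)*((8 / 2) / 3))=81081 / 76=1066.86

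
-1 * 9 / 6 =-1.50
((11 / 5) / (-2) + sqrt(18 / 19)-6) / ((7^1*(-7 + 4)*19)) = 71 / 3990-sqrt(38) / 2527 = 0.02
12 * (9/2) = 54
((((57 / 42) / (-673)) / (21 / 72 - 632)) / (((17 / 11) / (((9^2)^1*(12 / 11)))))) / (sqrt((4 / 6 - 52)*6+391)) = 221616*sqrt(83) / 100778517581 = 0.00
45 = 45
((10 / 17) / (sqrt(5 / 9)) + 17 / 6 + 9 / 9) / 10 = 0.46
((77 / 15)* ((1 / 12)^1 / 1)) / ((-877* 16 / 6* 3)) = -77 / 1262880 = -0.00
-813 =-813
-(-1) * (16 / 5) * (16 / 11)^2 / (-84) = -1024 / 12705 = -0.08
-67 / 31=-2.16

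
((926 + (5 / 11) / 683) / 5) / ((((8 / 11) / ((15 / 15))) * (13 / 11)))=215.47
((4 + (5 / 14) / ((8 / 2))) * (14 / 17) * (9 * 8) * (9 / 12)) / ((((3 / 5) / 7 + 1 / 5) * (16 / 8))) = 43281 / 136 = 318.24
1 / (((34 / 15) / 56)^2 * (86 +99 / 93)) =5468400 / 780011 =7.01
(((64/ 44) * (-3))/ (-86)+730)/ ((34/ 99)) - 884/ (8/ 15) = 684561/ 1462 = 468.24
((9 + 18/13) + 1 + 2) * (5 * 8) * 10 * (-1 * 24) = -1670400/13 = -128492.31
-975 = -975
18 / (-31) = -0.58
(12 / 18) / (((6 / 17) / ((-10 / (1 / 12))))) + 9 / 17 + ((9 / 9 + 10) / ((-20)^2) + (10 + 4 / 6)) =-215.44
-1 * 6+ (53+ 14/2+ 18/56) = 1521/28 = 54.32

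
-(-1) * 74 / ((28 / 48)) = 888 / 7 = 126.86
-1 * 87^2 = -7569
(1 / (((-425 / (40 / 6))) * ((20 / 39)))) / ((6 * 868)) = -13 / 2213400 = -0.00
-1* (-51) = 51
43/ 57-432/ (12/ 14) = -28685/ 57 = -503.25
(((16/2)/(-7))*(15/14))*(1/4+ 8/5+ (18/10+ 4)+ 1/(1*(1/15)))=-1359/49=-27.73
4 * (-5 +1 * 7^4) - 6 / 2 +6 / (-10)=47902 / 5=9580.40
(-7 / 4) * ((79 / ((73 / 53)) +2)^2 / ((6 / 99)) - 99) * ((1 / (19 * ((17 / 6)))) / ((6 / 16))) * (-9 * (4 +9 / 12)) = 38966520285 / 181186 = 215063.64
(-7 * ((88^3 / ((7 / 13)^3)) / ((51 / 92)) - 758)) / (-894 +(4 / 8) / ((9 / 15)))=275457173668 / 4464047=61705.71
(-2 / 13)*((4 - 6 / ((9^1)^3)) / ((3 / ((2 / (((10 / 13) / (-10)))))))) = 5.32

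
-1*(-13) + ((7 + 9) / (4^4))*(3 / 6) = 417 / 32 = 13.03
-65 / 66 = -0.98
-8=-8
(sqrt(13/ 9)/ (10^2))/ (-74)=-sqrt(13)/ 22200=-0.00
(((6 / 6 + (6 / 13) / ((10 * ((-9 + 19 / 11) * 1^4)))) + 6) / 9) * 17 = 618239 / 46800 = 13.21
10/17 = 0.59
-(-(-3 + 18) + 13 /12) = 167 /12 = 13.92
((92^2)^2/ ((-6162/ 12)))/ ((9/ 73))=-10459337216/ 9243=-1131595.50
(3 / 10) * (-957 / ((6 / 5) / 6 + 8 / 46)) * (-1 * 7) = 462231 / 86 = 5374.78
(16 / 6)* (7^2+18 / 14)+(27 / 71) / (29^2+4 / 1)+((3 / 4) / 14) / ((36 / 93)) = 5411867119 / 40316640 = 134.23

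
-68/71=-0.96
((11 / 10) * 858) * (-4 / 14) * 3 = -28314 / 35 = -808.97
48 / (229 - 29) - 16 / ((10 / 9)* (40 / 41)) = -363 / 25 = -14.52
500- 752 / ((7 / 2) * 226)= 394748 / 791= 499.05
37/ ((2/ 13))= 481/ 2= 240.50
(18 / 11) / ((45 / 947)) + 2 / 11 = 1904 / 55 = 34.62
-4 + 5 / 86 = -339 / 86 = -3.94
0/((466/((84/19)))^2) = 0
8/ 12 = 2/ 3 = 0.67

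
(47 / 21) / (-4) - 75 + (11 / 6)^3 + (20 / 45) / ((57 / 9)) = -1991635 / 28728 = -69.33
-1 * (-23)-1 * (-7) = 30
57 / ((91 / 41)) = 2337 / 91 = 25.68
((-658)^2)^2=187457825296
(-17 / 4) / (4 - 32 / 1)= 0.15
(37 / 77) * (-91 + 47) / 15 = -148 / 105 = -1.41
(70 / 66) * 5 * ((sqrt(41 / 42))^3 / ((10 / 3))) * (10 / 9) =1025 * sqrt(1722) / 24948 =1.70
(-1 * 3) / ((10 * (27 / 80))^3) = -0.08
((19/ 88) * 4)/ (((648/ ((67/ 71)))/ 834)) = 1.05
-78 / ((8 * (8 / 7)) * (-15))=91 / 160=0.57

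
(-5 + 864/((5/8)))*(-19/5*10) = -52341.20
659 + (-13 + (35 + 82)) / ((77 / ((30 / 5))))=51367 / 77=667.10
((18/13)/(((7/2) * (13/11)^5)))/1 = 5797836/33787663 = 0.17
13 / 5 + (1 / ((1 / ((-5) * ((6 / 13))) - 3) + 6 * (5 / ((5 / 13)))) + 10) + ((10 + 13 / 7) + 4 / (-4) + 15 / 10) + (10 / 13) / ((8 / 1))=102055089 / 4071340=25.07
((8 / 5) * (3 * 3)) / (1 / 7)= 504 / 5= 100.80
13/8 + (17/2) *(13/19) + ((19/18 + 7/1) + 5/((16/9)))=50093/2736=18.31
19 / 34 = 0.56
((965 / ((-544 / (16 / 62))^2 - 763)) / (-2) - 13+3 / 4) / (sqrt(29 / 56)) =-217704079* sqrt(406) / 257688258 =-17.02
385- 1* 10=375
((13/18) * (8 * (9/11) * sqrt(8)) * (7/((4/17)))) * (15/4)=23205 * sqrt(2)/22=1491.67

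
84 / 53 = 1.58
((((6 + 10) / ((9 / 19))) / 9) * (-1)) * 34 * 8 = -82688 / 81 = -1020.84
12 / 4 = 3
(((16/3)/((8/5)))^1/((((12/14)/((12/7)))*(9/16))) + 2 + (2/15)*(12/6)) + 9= 3121/135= 23.12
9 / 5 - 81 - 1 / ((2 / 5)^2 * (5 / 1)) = -1609 / 20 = -80.45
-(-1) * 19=19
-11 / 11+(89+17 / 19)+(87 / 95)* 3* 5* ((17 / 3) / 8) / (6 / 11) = 32447 / 304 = 106.73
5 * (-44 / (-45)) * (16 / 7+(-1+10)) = 55.17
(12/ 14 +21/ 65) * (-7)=-537/ 65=-8.26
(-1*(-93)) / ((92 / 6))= 279 / 46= 6.07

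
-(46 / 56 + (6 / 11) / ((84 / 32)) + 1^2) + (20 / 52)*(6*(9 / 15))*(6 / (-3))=-19213 / 4004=-4.80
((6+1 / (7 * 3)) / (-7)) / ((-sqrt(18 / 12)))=127 * sqrt(6) / 441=0.71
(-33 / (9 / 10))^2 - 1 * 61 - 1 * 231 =9472 / 9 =1052.44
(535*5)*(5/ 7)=13375/ 7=1910.71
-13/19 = -0.68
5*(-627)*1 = -3135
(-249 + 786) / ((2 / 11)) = 5907 / 2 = 2953.50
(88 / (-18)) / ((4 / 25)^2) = -6875 / 36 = -190.97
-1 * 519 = -519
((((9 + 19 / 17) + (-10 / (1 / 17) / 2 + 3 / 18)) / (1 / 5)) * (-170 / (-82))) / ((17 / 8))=-762100 / 2091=-364.47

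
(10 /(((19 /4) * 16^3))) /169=5 /1644032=0.00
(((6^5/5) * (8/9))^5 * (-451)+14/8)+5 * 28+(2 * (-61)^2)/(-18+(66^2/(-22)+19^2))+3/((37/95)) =-30539006367492334814056369/13412500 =-2276906346131767740.10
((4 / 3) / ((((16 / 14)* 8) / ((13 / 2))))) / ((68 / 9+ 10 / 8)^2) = 2457 / 200978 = 0.01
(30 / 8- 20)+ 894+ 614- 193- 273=4103 / 4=1025.75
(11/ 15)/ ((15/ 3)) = 0.15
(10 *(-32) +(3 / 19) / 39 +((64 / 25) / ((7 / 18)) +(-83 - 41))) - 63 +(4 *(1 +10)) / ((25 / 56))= -694804 / 1729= -401.85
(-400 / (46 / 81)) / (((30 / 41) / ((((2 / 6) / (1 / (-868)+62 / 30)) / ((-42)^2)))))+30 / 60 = 3567173 / 8659546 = 0.41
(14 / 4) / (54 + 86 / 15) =15 / 256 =0.06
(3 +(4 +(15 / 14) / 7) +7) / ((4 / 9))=12483 / 392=31.84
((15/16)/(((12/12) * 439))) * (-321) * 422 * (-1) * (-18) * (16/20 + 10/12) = -29869371/3512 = -8504.95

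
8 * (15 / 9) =40 / 3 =13.33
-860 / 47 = -18.30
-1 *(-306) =306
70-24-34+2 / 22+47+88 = 1618 / 11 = 147.09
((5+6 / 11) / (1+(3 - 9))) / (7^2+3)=-61 / 2860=-0.02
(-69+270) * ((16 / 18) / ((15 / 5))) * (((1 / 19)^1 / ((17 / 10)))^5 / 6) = 26800000 / 94924075441761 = 0.00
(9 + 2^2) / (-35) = -13 / 35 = -0.37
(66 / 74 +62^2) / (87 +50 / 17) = 2418437 / 56573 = 42.75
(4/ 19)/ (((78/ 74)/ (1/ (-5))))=-148/ 3705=-0.04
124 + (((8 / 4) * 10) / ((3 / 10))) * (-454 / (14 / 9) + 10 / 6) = -1210988 / 63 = -19222.03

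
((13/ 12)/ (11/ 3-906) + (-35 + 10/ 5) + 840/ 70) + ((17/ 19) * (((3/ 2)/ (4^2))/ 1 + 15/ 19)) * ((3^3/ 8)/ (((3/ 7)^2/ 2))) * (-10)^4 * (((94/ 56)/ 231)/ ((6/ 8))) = 240167635633/ 85995976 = 2792.78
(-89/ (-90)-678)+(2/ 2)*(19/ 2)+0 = -30038/ 45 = -667.51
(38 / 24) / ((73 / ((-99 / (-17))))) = 627 / 4964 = 0.13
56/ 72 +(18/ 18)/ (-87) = 200/ 261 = 0.77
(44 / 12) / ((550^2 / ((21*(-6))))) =-21 / 13750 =-0.00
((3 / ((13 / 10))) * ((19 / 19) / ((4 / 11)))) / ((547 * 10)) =33 / 28444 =0.00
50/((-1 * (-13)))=50/13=3.85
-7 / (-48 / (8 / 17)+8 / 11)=77 / 1114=0.07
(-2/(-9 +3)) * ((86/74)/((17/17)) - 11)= -364/111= -3.28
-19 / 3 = -6.33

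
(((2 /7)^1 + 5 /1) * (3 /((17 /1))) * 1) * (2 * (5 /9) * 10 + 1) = 11.30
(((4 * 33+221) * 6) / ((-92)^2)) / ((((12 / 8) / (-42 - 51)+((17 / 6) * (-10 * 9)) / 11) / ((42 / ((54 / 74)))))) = -31176607 / 50215854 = -0.62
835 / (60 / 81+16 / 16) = 22545 / 47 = 479.68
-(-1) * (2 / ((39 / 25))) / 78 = 25 / 1521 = 0.02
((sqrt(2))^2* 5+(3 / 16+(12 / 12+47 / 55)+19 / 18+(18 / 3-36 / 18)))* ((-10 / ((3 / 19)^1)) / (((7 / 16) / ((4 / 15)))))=-660.02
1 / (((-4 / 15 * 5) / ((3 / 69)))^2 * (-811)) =-9 / 6864304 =-0.00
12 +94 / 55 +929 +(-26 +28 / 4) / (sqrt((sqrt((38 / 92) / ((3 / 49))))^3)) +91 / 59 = -138^(3 / 4) * 19^(1 / 4) * sqrt(7) / 49 +3064096 / 3245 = 939.71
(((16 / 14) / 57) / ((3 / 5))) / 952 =5 / 142443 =0.00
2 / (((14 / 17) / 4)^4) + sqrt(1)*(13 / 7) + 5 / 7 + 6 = 2693252 / 2401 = 1121.72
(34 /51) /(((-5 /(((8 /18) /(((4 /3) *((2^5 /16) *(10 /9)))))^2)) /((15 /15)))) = -3 /1000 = -0.00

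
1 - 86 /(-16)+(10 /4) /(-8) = 6.06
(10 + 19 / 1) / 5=29 / 5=5.80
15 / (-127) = -15 / 127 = -0.12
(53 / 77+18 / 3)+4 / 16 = 2137 / 308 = 6.94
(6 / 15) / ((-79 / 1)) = -2 / 395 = -0.01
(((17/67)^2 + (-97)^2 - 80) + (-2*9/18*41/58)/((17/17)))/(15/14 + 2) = 17001248677/5597783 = 3037.14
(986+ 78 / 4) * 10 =10055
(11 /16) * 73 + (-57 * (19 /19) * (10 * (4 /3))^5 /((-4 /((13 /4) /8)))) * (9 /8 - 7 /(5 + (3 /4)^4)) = -824693876477 /1763856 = -467551.70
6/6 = 1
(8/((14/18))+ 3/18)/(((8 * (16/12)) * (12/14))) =439/384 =1.14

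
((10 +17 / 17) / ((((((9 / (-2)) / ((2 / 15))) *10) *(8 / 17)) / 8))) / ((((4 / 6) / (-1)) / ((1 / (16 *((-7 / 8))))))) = -187 / 3150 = -0.06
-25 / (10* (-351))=0.01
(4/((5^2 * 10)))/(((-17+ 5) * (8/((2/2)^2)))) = -1/6000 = -0.00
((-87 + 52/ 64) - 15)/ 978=-1619/ 15648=-0.10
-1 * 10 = -10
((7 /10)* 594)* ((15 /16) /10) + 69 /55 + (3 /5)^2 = 357243 /8800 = 40.60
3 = 3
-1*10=-10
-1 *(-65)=65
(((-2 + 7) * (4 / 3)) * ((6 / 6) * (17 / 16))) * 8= 170 / 3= 56.67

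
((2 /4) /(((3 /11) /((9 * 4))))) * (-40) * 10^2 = -264000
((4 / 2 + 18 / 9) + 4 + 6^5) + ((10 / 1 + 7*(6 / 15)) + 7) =39019 / 5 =7803.80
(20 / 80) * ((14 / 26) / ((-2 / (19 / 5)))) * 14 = -931 / 260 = -3.58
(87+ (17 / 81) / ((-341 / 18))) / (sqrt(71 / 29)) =266969 *sqrt(2059) / 217899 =55.59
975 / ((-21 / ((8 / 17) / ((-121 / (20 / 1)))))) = 52000 / 14399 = 3.61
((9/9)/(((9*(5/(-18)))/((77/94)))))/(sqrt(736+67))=-0.01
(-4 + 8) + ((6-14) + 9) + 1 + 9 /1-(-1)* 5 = 20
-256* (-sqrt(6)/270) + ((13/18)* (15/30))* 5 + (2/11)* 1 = 787/396 + 128* sqrt(6)/135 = 4.31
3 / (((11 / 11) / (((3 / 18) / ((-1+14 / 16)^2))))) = 32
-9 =-9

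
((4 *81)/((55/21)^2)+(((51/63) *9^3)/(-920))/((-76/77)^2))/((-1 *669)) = -49912653357/716927516800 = -0.07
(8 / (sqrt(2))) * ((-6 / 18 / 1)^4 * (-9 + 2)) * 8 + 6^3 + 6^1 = 222 - 224 * sqrt(2) / 81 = 218.09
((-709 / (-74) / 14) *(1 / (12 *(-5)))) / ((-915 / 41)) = 29069 / 56876400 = 0.00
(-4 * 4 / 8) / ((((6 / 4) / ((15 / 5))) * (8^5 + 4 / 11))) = -11 / 90113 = -0.00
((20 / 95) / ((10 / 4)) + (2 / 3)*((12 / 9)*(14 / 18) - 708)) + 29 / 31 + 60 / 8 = -220791979 / 477090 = -462.79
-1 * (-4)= 4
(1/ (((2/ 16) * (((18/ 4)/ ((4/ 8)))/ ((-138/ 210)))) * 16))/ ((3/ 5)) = -0.06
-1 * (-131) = 131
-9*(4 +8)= -108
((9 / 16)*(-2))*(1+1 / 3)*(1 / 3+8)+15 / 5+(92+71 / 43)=7237 / 86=84.15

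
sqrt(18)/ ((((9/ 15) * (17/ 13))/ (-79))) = -5135 * sqrt(2)/ 17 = -427.18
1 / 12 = 0.08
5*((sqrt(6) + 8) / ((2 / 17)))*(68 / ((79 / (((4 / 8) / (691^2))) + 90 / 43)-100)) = 62135*sqrt(6) / 1622000852 + 124270 / 405500213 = 0.00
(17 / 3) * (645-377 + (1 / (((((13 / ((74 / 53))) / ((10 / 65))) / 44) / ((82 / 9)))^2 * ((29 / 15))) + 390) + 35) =764300445882787 / 188455217301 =4055.61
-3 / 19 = -0.16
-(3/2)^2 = -9/4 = -2.25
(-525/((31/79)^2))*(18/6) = -10228.49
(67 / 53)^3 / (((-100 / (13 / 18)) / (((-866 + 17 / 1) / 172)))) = 0.07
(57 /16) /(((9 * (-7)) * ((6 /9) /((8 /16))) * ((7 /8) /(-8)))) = 19 /49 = 0.39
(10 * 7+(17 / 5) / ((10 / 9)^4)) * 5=3611537 / 10000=361.15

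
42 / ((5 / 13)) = 109.20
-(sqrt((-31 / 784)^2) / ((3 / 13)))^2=-162409 / 5531904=-0.03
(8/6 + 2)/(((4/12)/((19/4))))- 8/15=1409/30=46.97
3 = 3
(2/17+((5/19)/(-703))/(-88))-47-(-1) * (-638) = -13685368403/19982072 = -684.88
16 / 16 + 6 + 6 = 13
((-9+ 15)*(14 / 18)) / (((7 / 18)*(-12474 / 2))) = -4 / 2079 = -0.00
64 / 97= 0.66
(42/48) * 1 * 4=7/2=3.50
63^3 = 250047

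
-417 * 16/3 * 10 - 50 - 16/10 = -111458/5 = -22291.60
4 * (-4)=-16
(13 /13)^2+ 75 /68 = 143 /68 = 2.10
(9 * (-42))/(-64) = 5.91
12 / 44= 3 / 11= 0.27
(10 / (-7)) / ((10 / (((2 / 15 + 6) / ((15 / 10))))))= -184 / 315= -0.58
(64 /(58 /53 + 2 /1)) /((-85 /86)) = -72928 /3485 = -20.93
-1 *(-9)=9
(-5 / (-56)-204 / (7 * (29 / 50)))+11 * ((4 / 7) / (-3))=-254573 / 4872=-52.25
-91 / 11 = -8.27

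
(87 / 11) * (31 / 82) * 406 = 547491 / 451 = 1213.95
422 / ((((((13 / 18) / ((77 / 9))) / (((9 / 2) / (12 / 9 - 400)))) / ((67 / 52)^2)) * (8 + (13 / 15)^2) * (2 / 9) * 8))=-362509082775 / 60203846144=-6.02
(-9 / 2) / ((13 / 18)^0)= -9 / 2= -4.50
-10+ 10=0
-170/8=-85/4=-21.25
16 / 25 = 0.64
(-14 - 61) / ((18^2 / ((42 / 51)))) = -175 / 918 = -0.19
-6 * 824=-4944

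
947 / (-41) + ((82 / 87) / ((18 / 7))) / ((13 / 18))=-22.59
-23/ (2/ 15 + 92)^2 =-5175/ 1909924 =-0.00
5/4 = 1.25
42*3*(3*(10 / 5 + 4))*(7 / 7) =2268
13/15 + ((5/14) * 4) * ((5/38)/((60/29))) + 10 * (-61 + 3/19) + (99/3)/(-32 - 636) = -67467349/111055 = -607.51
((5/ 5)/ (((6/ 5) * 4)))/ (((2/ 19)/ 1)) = 95/ 48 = 1.98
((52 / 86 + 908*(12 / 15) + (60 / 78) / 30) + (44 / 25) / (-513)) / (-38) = -19.13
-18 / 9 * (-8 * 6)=96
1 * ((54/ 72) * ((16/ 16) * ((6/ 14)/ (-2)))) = -9/ 56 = -0.16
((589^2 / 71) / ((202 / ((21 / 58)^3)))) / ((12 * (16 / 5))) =5354725635 / 179090963456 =0.03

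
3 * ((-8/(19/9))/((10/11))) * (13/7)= -15444/665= -23.22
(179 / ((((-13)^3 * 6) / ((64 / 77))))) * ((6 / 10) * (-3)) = 17184 / 845845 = 0.02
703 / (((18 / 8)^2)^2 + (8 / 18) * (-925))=-1619712 / 888151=-1.82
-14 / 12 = -7 / 6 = -1.17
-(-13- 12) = 25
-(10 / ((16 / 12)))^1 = -15 / 2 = -7.50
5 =5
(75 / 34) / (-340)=-15 / 2312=-0.01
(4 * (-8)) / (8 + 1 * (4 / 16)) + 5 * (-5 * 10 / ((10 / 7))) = -5903 / 33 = -178.88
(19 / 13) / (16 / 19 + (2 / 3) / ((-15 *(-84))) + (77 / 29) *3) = 19786410 / 119245373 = 0.17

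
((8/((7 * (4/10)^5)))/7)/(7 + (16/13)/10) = 203125/90748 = 2.24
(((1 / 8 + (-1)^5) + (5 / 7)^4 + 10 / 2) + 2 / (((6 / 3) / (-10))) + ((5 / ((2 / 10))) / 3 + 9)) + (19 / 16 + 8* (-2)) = -356561 / 115248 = -3.09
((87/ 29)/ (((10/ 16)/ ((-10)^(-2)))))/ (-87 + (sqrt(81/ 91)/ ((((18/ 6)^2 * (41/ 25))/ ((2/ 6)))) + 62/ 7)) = -2259228699/ 3677970257375 - 2583 * sqrt(91)/ 147118810295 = -0.00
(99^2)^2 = 96059601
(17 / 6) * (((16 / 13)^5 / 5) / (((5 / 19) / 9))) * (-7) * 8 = -28449964032 / 9282325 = -3064.96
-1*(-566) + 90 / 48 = 4543 / 8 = 567.88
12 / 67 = 0.18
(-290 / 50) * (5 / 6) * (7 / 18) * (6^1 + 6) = -203 / 9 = -22.56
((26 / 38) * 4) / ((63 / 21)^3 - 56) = -52 / 551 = -0.09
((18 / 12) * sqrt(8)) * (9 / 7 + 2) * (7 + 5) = 828 * sqrt(2) / 7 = 167.28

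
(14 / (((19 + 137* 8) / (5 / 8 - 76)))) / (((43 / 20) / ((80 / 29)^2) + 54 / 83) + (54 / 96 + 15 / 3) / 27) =-60539270400 / 72867766109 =-0.83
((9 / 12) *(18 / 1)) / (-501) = -9 / 334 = -0.03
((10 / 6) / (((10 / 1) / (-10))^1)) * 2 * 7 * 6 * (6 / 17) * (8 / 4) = -1680 / 17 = -98.82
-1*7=-7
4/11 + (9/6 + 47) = 1075/22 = 48.86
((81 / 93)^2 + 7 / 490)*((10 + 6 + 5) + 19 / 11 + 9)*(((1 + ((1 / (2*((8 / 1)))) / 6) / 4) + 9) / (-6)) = -69694403419 / 1704890880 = -40.88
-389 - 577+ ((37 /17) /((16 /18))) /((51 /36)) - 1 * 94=-611681 /578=-1058.27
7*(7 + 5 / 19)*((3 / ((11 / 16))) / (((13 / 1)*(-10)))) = -23184 / 13585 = -1.71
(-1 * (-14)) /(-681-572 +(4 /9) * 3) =-42 /3755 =-0.01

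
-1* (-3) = 3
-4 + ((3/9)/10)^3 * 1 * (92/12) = -323977/81000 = -4.00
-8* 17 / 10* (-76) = 5168 / 5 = 1033.60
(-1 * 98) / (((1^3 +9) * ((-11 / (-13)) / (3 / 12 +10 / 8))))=-17.37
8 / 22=4 / 11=0.36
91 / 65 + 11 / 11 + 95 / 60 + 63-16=3059 / 60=50.98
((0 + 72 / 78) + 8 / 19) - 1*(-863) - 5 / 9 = 1920202 / 2223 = 863.79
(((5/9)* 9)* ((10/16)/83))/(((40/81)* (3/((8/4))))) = 135/2656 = 0.05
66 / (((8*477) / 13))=143 / 636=0.22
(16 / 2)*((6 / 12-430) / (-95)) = 3436 / 95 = 36.17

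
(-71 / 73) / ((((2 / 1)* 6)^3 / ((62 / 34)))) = -2201 / 2144448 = -0.00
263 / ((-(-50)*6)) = 263 / 300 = 0.88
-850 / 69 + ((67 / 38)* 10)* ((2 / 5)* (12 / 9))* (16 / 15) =-45002 / 19665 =-2.29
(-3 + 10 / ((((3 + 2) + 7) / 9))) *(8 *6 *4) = 864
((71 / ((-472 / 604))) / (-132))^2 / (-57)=-114939841 / 13828871232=-0.01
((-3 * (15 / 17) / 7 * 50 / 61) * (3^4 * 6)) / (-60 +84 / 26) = 789750 / 297619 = 2.65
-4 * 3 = -12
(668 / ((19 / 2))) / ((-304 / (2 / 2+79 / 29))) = -9018 / 10469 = -0.86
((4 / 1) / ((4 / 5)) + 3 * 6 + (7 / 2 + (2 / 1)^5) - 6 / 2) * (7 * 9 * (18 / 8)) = 7867.12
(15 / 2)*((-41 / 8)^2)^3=71251563615 / 524288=135901.57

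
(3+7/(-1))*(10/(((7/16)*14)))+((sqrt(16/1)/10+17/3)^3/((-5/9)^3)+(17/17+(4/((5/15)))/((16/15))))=-3970382107/3062500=-1296.45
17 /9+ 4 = 53 /9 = 5.89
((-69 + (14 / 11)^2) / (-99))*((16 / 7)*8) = 1043584 / 83853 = 12.45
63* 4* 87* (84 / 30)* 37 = 2271326.40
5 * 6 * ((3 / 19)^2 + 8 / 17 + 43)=8007960 / 6137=1304.87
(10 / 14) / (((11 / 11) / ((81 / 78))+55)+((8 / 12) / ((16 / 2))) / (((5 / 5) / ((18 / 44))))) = 11880 / 931343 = 0.01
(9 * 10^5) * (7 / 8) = 787500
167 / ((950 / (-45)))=-1503 / 190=-7.91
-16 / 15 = -1.07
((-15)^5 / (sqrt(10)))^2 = 115330078125 / 2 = 57665039062.50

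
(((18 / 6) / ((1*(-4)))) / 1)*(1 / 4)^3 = -3 / 256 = -0.01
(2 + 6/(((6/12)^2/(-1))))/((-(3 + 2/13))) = 286/41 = 6.98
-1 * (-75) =75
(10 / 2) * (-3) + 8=-7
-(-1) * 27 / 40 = 27 / 40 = 0.68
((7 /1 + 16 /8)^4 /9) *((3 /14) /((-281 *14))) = -2187 /55076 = -0.04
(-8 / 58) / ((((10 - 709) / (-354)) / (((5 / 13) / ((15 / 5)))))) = -2360 / 263523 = -0.01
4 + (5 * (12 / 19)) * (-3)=-104 / 19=-5.47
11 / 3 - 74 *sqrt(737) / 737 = 11 / 3 - 74 *sqrt(737) / 737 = 0.94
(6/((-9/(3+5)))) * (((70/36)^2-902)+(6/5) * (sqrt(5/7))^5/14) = 1164092/243-80 * sqrt(35)/2401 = 4790.30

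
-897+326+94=-477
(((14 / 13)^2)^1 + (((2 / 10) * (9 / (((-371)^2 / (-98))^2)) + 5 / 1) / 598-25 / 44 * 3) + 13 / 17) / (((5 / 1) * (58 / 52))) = 26185863302897 / 639711673021850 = 0.04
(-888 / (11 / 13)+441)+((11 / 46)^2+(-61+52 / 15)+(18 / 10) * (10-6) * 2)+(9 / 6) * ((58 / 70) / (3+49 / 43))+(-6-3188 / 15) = -47296497982 / 54378555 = -869.76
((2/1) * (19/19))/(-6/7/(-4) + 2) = 28/31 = 0.90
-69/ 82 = -0.84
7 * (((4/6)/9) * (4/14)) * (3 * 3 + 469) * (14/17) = 26768/459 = 58.32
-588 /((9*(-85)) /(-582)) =-38024 /85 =-447.34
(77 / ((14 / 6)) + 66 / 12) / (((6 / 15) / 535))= 205975 / 4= 51493.75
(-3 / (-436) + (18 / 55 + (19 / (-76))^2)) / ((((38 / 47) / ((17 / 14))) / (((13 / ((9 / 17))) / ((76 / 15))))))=2.89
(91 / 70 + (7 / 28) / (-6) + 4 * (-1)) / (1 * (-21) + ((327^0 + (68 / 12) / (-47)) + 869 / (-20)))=15463 / 358538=0.04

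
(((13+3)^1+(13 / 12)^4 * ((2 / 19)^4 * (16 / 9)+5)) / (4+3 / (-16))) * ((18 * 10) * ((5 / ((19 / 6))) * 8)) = 55663814612500 / 4078135053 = 13649.33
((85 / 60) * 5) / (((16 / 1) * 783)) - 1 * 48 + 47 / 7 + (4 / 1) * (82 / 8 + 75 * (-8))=-2400.29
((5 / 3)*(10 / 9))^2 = 2500 / 729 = 3.43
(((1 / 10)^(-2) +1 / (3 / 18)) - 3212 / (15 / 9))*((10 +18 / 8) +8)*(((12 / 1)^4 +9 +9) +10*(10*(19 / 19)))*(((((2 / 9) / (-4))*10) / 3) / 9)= 47474131 / 3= 15824710.33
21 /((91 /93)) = 279 /13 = 21.46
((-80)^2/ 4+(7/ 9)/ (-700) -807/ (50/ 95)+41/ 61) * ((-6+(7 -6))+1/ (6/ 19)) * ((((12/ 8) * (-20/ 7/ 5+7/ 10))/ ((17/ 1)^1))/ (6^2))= -40685359/ 1045296000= -0.04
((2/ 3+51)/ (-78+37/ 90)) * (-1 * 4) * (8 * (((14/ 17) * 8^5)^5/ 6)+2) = 50822366657695369557642.68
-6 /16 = -3 /8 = -0.38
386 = 386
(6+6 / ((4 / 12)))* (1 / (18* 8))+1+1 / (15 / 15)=13 / 6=2.17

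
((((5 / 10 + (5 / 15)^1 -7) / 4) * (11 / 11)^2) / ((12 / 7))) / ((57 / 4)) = -259 / 4104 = -0.06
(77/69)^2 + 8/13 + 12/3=362737/61893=5.86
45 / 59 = 0.76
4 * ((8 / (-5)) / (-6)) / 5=0.21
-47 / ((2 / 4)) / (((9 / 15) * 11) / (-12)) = 1880 / 11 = 170.91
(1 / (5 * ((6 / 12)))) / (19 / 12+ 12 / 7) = 168 / 1385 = 0.12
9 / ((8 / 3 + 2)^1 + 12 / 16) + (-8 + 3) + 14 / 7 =-87 / 65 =-1.34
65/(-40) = -13/8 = -1.62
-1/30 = -0.03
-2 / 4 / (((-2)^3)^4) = -1 / 8192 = -0.00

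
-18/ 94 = -9/ 47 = -0.19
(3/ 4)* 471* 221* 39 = 12178647/ 4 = 3044661.75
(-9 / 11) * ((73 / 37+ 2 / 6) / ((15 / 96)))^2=-67108864 / 376475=-178.26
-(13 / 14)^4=-28561 / 38416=-0.74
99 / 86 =1.15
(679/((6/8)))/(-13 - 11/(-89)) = -120862/1719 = -70.31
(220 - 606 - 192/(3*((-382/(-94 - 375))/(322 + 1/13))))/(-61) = 63796934/151463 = 421.20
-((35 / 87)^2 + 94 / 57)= -1.81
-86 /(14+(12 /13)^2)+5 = -992 /1255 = -0.79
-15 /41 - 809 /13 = -33364 /533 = -62.60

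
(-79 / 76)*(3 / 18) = -79 / 456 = -0.17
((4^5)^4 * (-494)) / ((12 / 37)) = -5024218383122432 / 3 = -1674739461040810.67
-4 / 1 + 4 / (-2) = -6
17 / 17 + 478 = 479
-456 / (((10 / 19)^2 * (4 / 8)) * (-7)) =82308 / 175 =470.33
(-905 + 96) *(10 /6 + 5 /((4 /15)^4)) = -615369895 /768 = -801262.88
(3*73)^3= 10503459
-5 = -5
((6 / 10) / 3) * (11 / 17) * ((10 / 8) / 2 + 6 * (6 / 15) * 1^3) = 1331 / 3400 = 0.39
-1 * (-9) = 9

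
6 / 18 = 1 / 3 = 0.33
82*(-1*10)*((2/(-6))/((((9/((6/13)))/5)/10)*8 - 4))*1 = -10250/33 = -310.61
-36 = -36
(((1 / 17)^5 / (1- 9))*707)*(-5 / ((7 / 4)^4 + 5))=113120 / 5226493617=0.00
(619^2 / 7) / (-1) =-383161 / 7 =-54737.29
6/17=0.35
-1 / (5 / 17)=-17 / 5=-3.40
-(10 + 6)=-16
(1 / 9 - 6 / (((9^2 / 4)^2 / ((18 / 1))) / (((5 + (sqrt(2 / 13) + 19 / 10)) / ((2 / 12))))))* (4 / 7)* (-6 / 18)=512* sqrt(26) / 22113 + 5828 / 2835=2.17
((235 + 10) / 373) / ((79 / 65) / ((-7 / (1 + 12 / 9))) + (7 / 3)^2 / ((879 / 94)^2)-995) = -110738771325 / 167808963782836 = -0.00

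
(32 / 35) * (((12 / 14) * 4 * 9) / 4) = 1728 / 245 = 7.05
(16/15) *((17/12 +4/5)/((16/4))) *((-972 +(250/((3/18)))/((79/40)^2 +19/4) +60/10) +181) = -225173921/622845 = -361.52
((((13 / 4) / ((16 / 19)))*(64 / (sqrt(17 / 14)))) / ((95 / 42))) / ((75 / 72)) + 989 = 13104*sqrt(238) / 2125 + 989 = 1084.13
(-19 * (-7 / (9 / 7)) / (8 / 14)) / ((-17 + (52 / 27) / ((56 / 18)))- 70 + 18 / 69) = -1049237 / 499152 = -2.10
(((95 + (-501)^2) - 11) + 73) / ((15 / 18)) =1506948 / 5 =301389.60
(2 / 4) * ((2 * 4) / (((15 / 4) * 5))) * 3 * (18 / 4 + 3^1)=4.80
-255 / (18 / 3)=-85 / 2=-42.50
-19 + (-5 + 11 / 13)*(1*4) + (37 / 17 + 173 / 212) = -1528447 / 46852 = -32.62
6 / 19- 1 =-13 / 19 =-0.68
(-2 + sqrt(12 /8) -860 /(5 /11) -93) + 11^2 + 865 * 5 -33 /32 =sqrt(6) /2 + 78655 /32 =2459.19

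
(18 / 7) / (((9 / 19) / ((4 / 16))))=19 / 14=1.36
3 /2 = 1.50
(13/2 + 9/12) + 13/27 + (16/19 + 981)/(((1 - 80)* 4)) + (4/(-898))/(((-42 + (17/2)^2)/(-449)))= 46002257/9807534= 4.69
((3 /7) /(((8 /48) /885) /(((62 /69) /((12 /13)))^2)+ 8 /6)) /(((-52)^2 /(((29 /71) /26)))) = 73992195 /39628401047872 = 0.00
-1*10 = -10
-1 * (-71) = 71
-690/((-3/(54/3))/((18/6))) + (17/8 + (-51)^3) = -961831/8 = -120228.88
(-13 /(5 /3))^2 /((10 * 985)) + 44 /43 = 10900403 /10588750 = 1.03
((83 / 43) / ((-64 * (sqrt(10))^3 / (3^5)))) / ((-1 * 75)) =6723 * sqrt(10) / 6880000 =0.00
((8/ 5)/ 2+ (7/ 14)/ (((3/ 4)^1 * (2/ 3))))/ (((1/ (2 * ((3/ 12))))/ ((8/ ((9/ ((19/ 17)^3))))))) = 1.12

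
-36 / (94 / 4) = -72 / 47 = -1.53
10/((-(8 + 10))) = -5/9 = -0.56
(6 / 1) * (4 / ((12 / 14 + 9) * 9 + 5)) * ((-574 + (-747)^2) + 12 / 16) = 46824603 / 328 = 142757.94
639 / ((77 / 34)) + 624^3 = 18708759774 / 77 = 242970906.16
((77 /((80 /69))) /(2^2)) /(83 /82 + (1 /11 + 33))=2396163 /4921760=0.49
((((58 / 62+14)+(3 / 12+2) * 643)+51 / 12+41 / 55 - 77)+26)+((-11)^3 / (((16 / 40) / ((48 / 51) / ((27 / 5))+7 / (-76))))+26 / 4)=1148.70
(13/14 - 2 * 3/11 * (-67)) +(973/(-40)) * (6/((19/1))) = 871727/29260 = 29.79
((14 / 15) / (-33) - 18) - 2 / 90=-1787 / 99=-18.05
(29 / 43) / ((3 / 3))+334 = 14391 / 43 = 334.67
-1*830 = -830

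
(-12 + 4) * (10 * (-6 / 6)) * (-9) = -720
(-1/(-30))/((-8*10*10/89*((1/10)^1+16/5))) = -89/79200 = -0.00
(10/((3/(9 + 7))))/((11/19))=3040/33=92.12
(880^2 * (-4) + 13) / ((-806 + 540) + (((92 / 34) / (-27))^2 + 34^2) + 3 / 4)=-2610410906988 / 750664867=-3477.47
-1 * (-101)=101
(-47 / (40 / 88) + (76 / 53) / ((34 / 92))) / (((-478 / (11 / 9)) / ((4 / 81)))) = 9863414 / 784910655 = 0.01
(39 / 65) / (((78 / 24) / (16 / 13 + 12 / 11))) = 0.43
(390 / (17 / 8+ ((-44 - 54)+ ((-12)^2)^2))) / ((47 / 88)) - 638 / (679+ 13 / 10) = -0.90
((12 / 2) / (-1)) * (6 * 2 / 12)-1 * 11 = -17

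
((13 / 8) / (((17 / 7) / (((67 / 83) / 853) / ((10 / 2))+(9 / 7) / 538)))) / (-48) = -44697601 / 1243253095680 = -0.00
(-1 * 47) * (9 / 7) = -423 / 7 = -60.43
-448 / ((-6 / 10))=2240 / 3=746.67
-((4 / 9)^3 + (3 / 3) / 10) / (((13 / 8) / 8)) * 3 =-43808 / 15795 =-2.77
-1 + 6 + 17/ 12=77/ 12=6.42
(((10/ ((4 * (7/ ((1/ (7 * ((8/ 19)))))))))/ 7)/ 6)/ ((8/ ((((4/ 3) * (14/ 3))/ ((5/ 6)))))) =19/ 7056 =0.00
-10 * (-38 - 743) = 7810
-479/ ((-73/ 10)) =4790/ 73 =65.62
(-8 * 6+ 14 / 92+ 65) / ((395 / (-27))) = -21303 / 18170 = -1.17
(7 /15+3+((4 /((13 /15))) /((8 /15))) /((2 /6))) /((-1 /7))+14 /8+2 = -157753 /780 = -202.25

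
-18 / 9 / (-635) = 0.00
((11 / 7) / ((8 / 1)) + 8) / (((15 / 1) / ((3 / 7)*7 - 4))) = -153 / 280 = -0.55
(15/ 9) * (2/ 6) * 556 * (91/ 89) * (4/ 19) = 1011920/ 15219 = 66.49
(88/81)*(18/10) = 88/45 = 1.96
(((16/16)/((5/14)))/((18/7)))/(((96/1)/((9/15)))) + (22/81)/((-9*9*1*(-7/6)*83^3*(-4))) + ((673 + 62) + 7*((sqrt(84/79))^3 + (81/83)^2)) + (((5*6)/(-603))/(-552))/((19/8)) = 1176*sqrt(1659)/6241 + 152068801473498855577/205034680984845600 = 749.35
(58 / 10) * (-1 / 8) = -29 / 40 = -0.72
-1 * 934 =-934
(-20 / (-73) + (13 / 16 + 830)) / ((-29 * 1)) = -970709 / 33872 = -28.66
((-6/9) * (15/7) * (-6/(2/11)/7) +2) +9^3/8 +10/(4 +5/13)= 2282225/22344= 102.14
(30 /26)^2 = 225 /169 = 1.33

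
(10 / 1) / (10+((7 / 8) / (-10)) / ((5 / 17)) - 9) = 4000 / 281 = 14.23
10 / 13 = 0.77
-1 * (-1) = 1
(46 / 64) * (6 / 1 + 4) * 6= 345 / 8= 43.12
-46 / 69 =-2 / 3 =-0.67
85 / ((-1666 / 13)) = -65 / 98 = -0.66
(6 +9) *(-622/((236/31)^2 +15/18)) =-53796780/338981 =-158.70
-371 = -371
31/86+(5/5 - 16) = -1259/86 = -14.64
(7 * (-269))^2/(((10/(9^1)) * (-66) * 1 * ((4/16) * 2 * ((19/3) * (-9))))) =3545689/2090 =1696.50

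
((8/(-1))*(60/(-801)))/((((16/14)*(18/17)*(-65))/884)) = -16184/2403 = -6.73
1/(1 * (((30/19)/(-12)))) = -38/5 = -7.60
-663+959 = 296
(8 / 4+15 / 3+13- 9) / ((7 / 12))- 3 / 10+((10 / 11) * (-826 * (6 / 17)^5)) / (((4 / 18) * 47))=933319449231 / 51384624830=18.16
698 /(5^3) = 698 /125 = 5.58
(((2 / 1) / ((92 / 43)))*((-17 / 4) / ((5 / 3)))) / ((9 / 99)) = -24123 / 920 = -26.22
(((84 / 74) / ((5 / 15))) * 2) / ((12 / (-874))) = -18354 / 37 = -496.05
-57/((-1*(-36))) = -19/12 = -1.58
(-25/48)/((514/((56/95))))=-35/58596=-0.00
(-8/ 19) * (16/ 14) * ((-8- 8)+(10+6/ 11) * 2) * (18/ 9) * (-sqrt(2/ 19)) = 1.59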